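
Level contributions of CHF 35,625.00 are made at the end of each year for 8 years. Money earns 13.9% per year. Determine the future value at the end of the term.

This is an ordinary annuity: 8 deposits of CHF 35,625.00 at the end of each year.
Periodic rate r = 0.139 per year.
FV = PMT × [((1+r)^n − 1)/r] = 35,625 × [(1+r)^8 − 1] / r = CHF 469,693.74

CHF 469,693.74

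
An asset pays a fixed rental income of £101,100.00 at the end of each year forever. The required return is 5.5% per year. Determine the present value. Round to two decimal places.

Periodic rate r = 0.055 per year.
Level perpetuity: PV = PMT / r = 101,100 / (0.055) = £1,838,181.82.

£1,838,181.82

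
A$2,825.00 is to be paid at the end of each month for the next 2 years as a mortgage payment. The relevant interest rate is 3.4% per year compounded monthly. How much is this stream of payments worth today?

This is an ordinary annuity: 24 payments of A$2,825.00 at the end of each month.
Periodic rate r = 0.034/12 per month; n is counted in months.
PV = PMT × [(1 − (1+r)^−n)/r] = 2,825 × [1 − (1+r)^−24] / r = A$65,456.60

A$65,456.60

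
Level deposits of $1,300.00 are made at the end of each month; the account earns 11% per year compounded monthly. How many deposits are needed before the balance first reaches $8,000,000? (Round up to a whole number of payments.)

444 payments

Periodic rate r = 0.11/12 per month; n is counted in months.
Ordinary annuity FV: 8,000,000 = 1,300 × [((1+r)^n − 1)/r].
(1+r)^n = 1 + 8,000,000 × r / 1,300, so n = ln(1 + 8,000,000·r/1,300) / ln(1+r) = 443.86.
Round up to a whole number of payments: n = 444.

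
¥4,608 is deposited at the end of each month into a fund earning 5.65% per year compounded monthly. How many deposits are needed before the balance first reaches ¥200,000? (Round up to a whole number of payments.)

Periodic rate r = 0.0565/12 per month; n is counted in months.
Ordinary annuity FV: 200,000 = 4,608 × [((1+r)^n − 1)/r].
(1+r)^n = 1 + 200,000 × r / 4,608, so n = ln(1 + 200,000·r/4,608) / ln(1+r) = 39.59.
Round up to a whole number of payments: n = 40.

40 payments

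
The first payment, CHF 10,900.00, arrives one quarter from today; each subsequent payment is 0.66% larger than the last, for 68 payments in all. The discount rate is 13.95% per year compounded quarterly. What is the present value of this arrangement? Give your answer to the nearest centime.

Periodic rate r = 0.1395/4 per quarter; n is counted in quarters.
Growing ordinary annuity: PV = PMT₁ × [1 − ((1+g)/(1+r))^n] / (r − g) = 10,900 × [1 − ((1+0.0066)/(1+r))^68] / (r − 0.0066) = CHF 326,896.81.

CHF 326,896.81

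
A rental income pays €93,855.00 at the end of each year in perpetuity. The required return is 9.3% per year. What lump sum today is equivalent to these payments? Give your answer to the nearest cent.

€1,009,193.55

Periodic rate r = 0.093 per year.
Level perpetuity: PV = PMT / r = 93,855 / (0.093) = €1,009,193.55.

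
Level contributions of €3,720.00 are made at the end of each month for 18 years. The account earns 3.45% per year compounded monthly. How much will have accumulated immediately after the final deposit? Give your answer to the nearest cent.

This is an ordinary annuity: 216 deposits of €3,720.00 at the end of each month.
Periodic rate r = 0.0345/12 per month; n is counted in months.
FV = PMT × [((1+r)^n − 1)/r] = 3,720 × [(1+r)^216 − 1] / r = €1,111,640.44

€1,111,640.44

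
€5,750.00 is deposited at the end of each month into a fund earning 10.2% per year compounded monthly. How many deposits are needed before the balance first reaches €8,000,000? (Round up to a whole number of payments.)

302 payments

Periodic rate r = 0.102/12 per month; n is counted in months.
Ordinary annuity FV: 8,000,000 = 5,750 × [((1+r)^n − 1)/r].
(1+r)^n = 1 + 8,000,000 × r / 5,750, so n = ln(1 + 8,000,000·r/5,750) / ln(1+r) = 301.45.
Round up to a whole number of payments: n = 302.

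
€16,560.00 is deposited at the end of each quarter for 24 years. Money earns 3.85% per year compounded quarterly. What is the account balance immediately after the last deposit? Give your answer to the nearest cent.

€2,594,957.45

This is an ordinary annuity: 96 deposits of €16,560.00 at the end of each quarter.
Periodic rate r = 0.0385/4 per quarter; n is counted in quarters.
FV = PMT × [((1+r)^n − 1)/r] = 16,560 × [(1+r)^96 − 1] / r = €2,594,957.45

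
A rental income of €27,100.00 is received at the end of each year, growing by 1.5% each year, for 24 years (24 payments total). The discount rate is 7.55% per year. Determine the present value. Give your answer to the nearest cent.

€336,312.10

Periodic rate r = 0.0755 per year.
Growing ordinary annuity: PV = PMT₁ × [1 − ((1+g)/(1+r))^n] / (r − g) = 27,100 × [1 − ((1+0.015)/(1+r))^24] / (r − 0.015) = €336,312.10.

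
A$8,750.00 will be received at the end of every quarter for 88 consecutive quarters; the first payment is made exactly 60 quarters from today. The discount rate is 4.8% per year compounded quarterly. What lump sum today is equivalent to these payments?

A$234,457.80

Ordinary annuity of 88 payments, first payment at period 60.
Periodic rate r = 0.048/4 per quarter; n is counted in quarters.
The ordinary-annuity PV formula values the stream one period before the first payment (period 59); discount that back 59 periods:
PV₀ = 8,750 × [1 − (1+r)^−88] / r × (1+r)^−59 = A$234,457.80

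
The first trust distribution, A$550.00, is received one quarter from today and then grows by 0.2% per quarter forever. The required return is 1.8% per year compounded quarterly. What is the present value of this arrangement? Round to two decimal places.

Periodic rate r = 0.018/4 per quarter.
Growing perpetuity (Gordon): PV = PMT₁ / (r − g) = 550 / (r − 0.002) = A$220,000.00.

A$220,000.00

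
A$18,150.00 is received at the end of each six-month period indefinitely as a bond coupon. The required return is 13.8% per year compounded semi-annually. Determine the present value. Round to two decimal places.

A$263,043.48

Periodic rate r = 0.138/2 per half-year.
Level perpetuity: PV = PMT / r = 18,150 / (0.138/2) = A$263,043.48.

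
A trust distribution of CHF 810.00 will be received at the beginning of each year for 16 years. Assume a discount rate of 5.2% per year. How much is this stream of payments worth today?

CHF 9,105.01

This is an annuity due: 16 payments of CHF 810.00 at the beginning of each year.
Periodic rate r = 0.052 per year.
PV = PMT × [(1 − (1+r)^−n)/r] × (1+r) = 810 × [1 − (1+r)^−16] / r × (1+r) = CHF 9,105.01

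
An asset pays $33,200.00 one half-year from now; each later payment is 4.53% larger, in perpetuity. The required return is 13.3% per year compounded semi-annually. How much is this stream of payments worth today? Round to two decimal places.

Periodic rate r = 0.133/2 per half-year.
Growing perpetuity (Gordon): PV = PMT₁ / (r − g) = 33,200 / (r − 0.0453) = $1,566,037.74.

$1,566,037.74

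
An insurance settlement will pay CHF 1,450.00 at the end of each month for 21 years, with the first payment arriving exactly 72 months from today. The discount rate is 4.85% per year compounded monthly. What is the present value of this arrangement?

Ordinary annuity of 252 payments, first payment at period 72.
Periodic rate r = 0.0485/12 per month; n is counted in months.
The ordinary-annuity PV formula values the stream one period before the first payment (period 71); discount that back 71 periods:
PV₀ = 1,450 × [1 − (1+r)^−252] / r × (1+r)^−71 = CHF 171,924.50

CHF 171,924.50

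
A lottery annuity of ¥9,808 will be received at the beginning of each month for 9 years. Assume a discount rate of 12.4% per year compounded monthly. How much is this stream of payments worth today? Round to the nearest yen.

¥643,019

This is an annuity due: 108 payments of ¥9,808 at the beginning of each month.
Periodic rate r = 0.124/12 per month; n is counted in months.
PV = PMT × [(1 − (1+r)^−n)/r] × (1+r) = 9,808 × [1 − (1+r)^−108] / r × (1+r) = ¥643,019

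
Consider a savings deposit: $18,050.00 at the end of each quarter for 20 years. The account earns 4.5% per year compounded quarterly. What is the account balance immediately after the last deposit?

This is an ordinary annuity: 80 deposits of $18,050.00 at the end of each quarter.
Periodic rate r = 0.045/4 per quarter; n is counted in quarters.
FV = PMT × [((1+r)^n − 1)/r] = 18,050 × [(1+r)^80 − 1] / r = $2,322,072.30

$2,322,072.30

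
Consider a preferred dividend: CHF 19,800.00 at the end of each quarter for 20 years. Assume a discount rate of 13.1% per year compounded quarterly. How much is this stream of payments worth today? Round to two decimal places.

This is an ordinary annuity: 80 payments of CHF 19,800.00 at the end of each quarter.
Periodic rate r = 0.131/4 per quarter; n is counted in quarters.
PV = PMT × [(1 − (1+r)^−n)/r] = 19,800 × [1 − (1+r)^−80] / r = CHF 558,677.52

CHF 558,677.52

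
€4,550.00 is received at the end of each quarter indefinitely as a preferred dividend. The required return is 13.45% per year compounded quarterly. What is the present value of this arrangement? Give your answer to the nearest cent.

€135,315.99

Periodic rate r = 0.1345/4 per quarter.
Level perpetuity: PV = PMT / r = 4,550 / (0.1345/4) = €135,315.99.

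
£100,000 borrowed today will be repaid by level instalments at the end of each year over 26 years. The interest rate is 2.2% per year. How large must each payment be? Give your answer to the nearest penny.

£5,091.49

Level ordinary annuity; solve PV = PMT × [(1 − (1+r)^−n)/r] for PMT.
Periodic rate r = 0.022 per year.
With n = 26: PMT = 100,000 / ([(1 − (1+r)^−n)/r]) = £5,091.49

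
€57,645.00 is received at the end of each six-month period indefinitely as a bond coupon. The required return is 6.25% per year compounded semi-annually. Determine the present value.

Periodic rate r = 0.0625/2 per half-year.
Level perpetuity: PV = PMT / r = 57,645 / (0.0625/2) = €1,844,640.00.

€1,844,640.00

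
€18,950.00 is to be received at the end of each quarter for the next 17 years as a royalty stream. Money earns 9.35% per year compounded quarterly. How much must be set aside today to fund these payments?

This is an ordinary annuity: 68 payments of €18,950.00 at the end of each quarter.
Periodic rate r = 0.0935/4 per quarter; n is counted in quarters.
PV = PMT × [(1 − (1+r)^−n)/r] = 18,950 × [1 − (1+r)^−68] / r = €642,237.45

€642,237.45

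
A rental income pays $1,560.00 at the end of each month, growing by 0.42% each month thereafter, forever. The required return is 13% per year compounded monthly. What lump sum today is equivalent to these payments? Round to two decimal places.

Periodic rate r = 0.13/12 per month.
Growing perpetuity (Gordon): PV = PMT₁ / (r − g) = 1,560 / (r − 0.0042) = $235,175.88.

$235,175.88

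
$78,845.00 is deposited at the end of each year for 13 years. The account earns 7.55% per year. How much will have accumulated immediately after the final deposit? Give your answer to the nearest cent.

This is an ordinary annuity: 13 deposits of $78,845.00 at the end of each year.
Periodic rate r = 0.0755 per year.
FV = PMT × [((1+r)^n − 1)/r] = 78,845 × [(1+r)^13 − 1] / r = $1,645,759.27

$1,645,759.27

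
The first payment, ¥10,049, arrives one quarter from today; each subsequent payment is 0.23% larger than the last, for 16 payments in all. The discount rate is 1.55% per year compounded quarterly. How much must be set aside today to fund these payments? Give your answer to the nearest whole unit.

¥158,292

Periodic rate r = 0.0155/4 per quarter; n is counted in quarters.
Growing ordinary annuity: PV = PMT₁ × [1 − ((1+g)/(1+r))^n] / (r − g) = 10,049 × [1 − ((1+0.0023)/(1+r))^16] / (r − 0.0023) = ¥158,292.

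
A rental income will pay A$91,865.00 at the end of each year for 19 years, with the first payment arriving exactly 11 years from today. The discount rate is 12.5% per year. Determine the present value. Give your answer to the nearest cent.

Ordinary annuity of 19 payments, first payment at period 11.
Periodic rate r = 0.125 per year.
The ordinary-annuity PV formula values the stream one period before the first payment (period 10); discount that back 10 periods:
PV₀ = 91,865 × [1 − (1+r)^−19] / r × (1+r)^−10 = A$202,171.36

A$202,171.36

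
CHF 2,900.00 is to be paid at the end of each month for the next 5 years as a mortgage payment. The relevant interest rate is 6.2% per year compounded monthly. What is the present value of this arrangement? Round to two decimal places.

This is an ordinary annuity: 60 payments of CHF 2,900.00 at the end of each month.
Periodic rate r = 0.062/12 per month; n is counted in months.
PV = PMT × [(1 − (1+r)^−n)/r] = 2,900 × [1 − (1+r)^−60] / r = CHF 149,284.96

CHF 149,284.96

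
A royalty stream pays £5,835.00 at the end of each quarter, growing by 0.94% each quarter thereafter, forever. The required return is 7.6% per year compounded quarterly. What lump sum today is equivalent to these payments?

Periodic rate r = 0.076/4 per quarter.
Growing perpetuity (Gordon): PV = PMT₁ / (r − g) = 5,835 / (r − 0.0094) = £607,812.50.

£607,812.50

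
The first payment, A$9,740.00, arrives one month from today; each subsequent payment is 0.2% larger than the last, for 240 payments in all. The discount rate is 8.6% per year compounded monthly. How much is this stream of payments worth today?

A$1,336,531.79

Periodic rate r = 0.086/12 per month; n is counted in months.
Growing ordinary annuity: PV = PMT₁ × [1 − ((1+g)/(1+r))^n] / (r − g) = 9,740 × [1 − ((1+0.002)/(1+r))^240] / (r − 0.002) = A$1,336,531.79.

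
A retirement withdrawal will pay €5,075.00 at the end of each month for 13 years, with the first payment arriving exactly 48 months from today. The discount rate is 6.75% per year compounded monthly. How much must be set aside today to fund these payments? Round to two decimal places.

Ordinary annuity of 156 payments, first payment at period 48.
Periodic rate r = 0.0675/12 per month; n is counted in months.
The ordinary-annuity PV formula values the stream one period before the first payment (period 47); discount that back 47 periods:
PV₀ = 5,075 × [1 − (1+r)^−156] / r × (1+r)^−47 = €404,206.01

€404,206.01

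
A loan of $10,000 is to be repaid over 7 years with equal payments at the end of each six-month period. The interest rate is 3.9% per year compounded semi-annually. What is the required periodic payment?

Level ordinary annuity; solve PV = PMT × [(1 − (1+r)^−n)/r] for PMT.
Periodic rate r = 0.039/2 per half-year; n is counted in half-years.
With n = 14: PMT = 10,000 / ([(1 − (1+r)^−n)/r]) = $823.12

$823.12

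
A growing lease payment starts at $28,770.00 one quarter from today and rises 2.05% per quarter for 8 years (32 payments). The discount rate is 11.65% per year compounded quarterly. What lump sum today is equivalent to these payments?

Periodic rate r = 0.1165/4 per quarter; n is counted in quarters.
Growing ordinary annuity: PV = PMT₁ × [1 − ((1+g)/(1+r))^n] / (r − g) = 28,770 × [1 − ((1+0.0205)/(1+r))^32] / (r − 0.0205) = $787,549.41.

$787,549.41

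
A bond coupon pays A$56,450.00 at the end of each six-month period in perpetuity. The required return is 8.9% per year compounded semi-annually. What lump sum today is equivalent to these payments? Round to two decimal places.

Periodic rate r = 0.089/2 per half-year.
Level perpetuity: PV = PMT / r = 56,450 / (0.089/2) = A$1,268,539.33.

A$1,268,539.33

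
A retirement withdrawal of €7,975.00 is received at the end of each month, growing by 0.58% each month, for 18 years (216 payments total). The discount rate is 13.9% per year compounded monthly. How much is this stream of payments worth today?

€979,289.27

Periodic rate r = 0.139/12 per month; n is counted in months.
Growing ordinary annuity: PV = PMT₁ × [1 − ((1+g)/(1+r))^n] / (r − g) = 7,975 × [1 − ((1+0.0058)/(1+r))^216] / (r − 0.0058) = €979,289.27.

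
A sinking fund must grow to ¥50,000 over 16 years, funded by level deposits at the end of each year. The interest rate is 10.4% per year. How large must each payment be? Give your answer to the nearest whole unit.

Level ordinary annuity; solve FV = PMT × [((1+r)^n − 1)/r] for PMT.
Periodic rate r = 0.104 per year.
With n = 16: PMT = 50,000 / ([((1+r)^n − 1)/r]) = ¥1,344

¥1,344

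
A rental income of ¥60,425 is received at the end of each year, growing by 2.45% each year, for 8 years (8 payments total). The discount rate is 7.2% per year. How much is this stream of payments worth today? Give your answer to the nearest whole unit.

¥386,866

Periodic rate r = 0.072 per year.
Growing ordinary annuity: PV = PMT₁ × [1 − ((1+g)/(1+r))^n] / (r − g) = 60,425 × [1 − ((1+0.0245)/(1+r))^8] / (r − 0.0245) = ¥386,866.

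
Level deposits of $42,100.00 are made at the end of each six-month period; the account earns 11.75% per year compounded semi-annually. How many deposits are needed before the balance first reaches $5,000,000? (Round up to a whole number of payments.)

Periodic rate r = 0.1175/2 per half-year; n is counted in half-years.
Ordinary annuity FV: 5,000,000 = 42,100 × [((1+r)^n − 1)/r].
(1+r)^n = 1 + 5,000,000 × r / 42,100, so n = ln(1 + 5,000,000·r/42,100) / ln(1+r) = 36.38.
Round up to a whole number of payments: n = 37.

37 payments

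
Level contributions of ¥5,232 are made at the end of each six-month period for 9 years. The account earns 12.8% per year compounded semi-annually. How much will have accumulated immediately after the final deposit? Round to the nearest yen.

This is an ordinary annuity: 18 deposits of ¥5,232 at the end of each six-month period.
Periodic rate r = 0.128/2 per half-year; n is counted in half-years.
FV = PMT × [((1+r)^n − 1)/r] = 5,232 × [(1+r)^18 − 1] / r = ¥167,961

¥167,961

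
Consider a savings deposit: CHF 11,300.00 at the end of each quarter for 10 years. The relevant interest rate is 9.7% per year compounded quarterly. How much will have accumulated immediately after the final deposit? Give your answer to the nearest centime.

This is an ordinary annuity: 40 deposits of CHF 11,300.00 at the end of each quarter.
Periodic rate r = 0.097/4 per quarter; n is counted in quarters.
FV = PMT × [((1+r)^n − 1)/r] = 11,300 × [(1+r)^40 − 1] / r = CHF 749,102.67

CHF 749,102.67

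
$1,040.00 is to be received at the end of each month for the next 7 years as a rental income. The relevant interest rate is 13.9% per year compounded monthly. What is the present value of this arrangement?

This is an ordinary annuity: 84 payments of $1,040.00 at the end of each month.
Periodic rate r = 0.139/12 per month; n is counted in months.
PV = PMT × [(1 − (1+r)^−n)/r] = 1,040 × [1 − (1+r)^−84] / r = $55,660.18

$55,660.18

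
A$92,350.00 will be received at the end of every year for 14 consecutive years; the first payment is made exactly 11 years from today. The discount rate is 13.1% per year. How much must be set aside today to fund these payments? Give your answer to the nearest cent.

A$169,111.07

Ordinary annuity of 14 payments, first payment at period 11.
Periodic rate r = 0.131 per year.
The ordinary-annuity PV formula values the stream one period before the first payment (period 10); discount that back 10 periods:
PV₀ = 92,350 × [1 − (1+r)^−14] / r × (1+r)^−10 = A$169,111.07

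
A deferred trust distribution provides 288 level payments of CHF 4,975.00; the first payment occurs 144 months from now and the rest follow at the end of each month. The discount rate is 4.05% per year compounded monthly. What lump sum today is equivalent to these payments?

CHF 565,458.45

Ordinary annuity of 288 payments, first payment at period 144.
Periodic rate r = 0.0405/12 per month; n is counted in months.
The ordinary-annuity PV formula values the stream one period before the first payment (period 143); discount that back 143 periods:
PV₀ = 4,975 × [1 − (1+r)^−288] / r × (1+r)^−143 = CHF 565,458.45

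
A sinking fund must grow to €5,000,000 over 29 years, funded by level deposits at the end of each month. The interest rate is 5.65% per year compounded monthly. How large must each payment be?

Level ordinary annuity; solve FV = PMT × [((1+r)^n − 1)/r] for PMT.
Periodic rate r = 0.0565/12 per month; n is counted in months.
With n = 348: PMT = 5,000,000 / ([((1+r)^n − 1)/r]) = €5,703.35

€5,703.35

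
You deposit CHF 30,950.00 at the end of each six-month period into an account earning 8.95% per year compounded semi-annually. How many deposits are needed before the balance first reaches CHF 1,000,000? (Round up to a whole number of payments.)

Periodic rate r = 0.0895/2 per half-year; n is counted in half-years.
Ordinary annuity FV: 1,000,000 = 30,950 × [((1+r)^n − 1)/r].
(1+r)^n = 1 + 1,000,000 × r / 30,950, so n = ln(1 + 1,000,000·r/30,950) / ln(1+r) = 20.43.
Round up to a whole number of payments: n = 21.

21 payments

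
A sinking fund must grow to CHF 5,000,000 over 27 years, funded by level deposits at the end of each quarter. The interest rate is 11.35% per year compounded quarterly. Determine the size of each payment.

Level ordinary annuity; solve FV = PMT × [((1+r)^n − 1)/r] for PMT.
Periodic rate r = 0.1135/4 per quarter; n is counted in quarters.
With n = 108: PMT = 5,000,000 / ([((1+r)^n − 1)/r]) = CHF 7,264.92

CHF 7,264.92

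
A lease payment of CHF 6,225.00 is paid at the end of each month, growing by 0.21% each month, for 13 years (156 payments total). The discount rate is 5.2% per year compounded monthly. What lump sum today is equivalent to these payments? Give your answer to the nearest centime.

CHF 817,783.00

Periodic rate r = 0.052/12 per month; n is counted in months.
Growing ordinary annuity: PV = PMT₁ × [1 − ((1+g)/(1+r))^n] / (r − g) = 6,225 × [1 − ((1+0.0021)/(1+r))^156] / (r − 0.0021) = CHF 817,783.00.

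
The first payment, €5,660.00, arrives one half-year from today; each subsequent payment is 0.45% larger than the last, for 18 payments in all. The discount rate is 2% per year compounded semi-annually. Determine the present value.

Periodic rate r = 0.02/2 per half-year; n is counted in half-years.
Growing ordinary annuity: PV = PMT₁ × [1 − ((1+g)/(1+r))^n] / (r − g) = 5,660 × [1 − ((1+0.0045)/(1+r))^18] / (r − 0.0045) = €96,335.12.

€96,335.12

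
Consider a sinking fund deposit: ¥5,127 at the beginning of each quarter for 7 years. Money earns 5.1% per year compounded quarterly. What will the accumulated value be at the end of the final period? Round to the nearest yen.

This is an annuity due: 28 deposits of ¥5,127 at the beginning of each quarter.
Periodic rate r = 0.051/4 per quarter; n is counted in quarters.
FV = PMT × [((1+r)^n − 1)/r] × (1+r) = 5,127 × [(1+r)^28 − 1] / r × (1+r) = ¥173,411

¥173,411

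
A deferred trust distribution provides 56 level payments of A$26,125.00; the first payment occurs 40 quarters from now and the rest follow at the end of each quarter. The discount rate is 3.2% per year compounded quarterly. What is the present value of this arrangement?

A$861,498.09

Ordinary annuity of 56 payments, first payment at period 40.
Periodic rate r = 0.032/4 per quarter; n is counted in quarters.
The ordinary-annuity PV formula values the stream one period before the first payment (period 39); discount that back 39 periods:
PV₀ = 26,125 × [1 − (1+r)^−56] / r × (1+r)^−39 = A$861,498.09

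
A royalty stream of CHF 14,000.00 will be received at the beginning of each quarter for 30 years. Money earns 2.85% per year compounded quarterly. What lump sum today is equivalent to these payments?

This is an annuity due: 120 payments of CHF 14,000.00 at the beginning of each quarter.
Periodic rate r = 0.0285/4 per quarter; n is counted in quarters.
PV = PMT × [(1 − (1+r)^−n)/r] × (1+r) = 14,000 × [1 − (1+r)^−120] / r × (1+r) = CHF 1,134,758.94

CHF 1,134,758.94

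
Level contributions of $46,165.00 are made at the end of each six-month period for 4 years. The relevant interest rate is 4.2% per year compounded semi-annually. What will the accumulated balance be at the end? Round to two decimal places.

This is an ordinary annuity: 8 deposits of $46,165.00 at the end of each six-month period.
Periodic rate r = 0.042/2 per half-year; n is counted in half-years.
FV = PMT × [((1+r)^n − 1)/r] = 46,165 × [(1+r)^8 − 1] / r = $397,635.55

$397,635.55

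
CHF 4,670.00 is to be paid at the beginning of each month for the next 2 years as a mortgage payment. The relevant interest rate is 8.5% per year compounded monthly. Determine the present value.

This is an annuity due: 24 payments of CHF 4,670.00 at the beginning of each month.
Periodic rate r = 0.085/12 per month; n is counted in months.
PV = PMT × [(1 − (1+r)^−n)/r] × (1+r) = 4,670 × [1 − (1+r)^−24] / r × (1+r) = CHF 103,465.17

CHF 103,465.17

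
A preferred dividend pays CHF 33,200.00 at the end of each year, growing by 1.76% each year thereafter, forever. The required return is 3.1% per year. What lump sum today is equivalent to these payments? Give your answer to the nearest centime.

Periodic rate r = 0.031 per year.
Growing perpetuity (Gordon): PV = PMT₁ / (r − g) = 33,200 / (r − 0.0176) = CHF 2,477,611.94.

CHF 2,477,611.94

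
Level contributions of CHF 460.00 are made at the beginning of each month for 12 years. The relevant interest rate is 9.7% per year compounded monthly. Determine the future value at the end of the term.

CHF 125,506.11

This is an annuity due: 144 deposits of CHF 460.00 at the beginning of each month.
Periodic rate r = 0.097/12 per month; n is counted in months.
FV = PMT × [((1+r)^n − 1)/r] × (1+r) = 460 × [(1+r)^144 − 1] / r × (1+r) = CHF 125,506.11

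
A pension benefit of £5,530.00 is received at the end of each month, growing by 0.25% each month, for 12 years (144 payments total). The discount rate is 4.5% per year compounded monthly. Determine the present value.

£726,691.99

Periodic rate r = 0.045/12 per month; n is counted in months.
Growing ordinary annuity: PV = PMT₁ × [1 − ((1+g)/(1+r))^n] / (r − g) = 5,530 × [1 − ((1+0.0025)/(1+r))^144] / (r − 0.0025) = £726,691.99.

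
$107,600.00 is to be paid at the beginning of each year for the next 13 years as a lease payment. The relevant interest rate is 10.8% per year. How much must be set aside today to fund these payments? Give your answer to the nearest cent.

This is an annuity due: 13 payments of $107,600.00 at the beginning of each year.
Periodic rate r = 0.108 per year.
PV = PMT × [(1 − (1+r)^−n)/r] × (1+r) = 107,600 × [1 − (1+r)^−13] / r × (1+r) = $812,883.97

$812,883.97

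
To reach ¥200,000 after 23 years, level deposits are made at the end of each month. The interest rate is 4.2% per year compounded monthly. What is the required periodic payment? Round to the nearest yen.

Level ordinary annuity; solve FV = PMT × [((1+r)^n − 1)/r] for PMT.
Periodic rate r = 0.042/12 per month; n is counted in months.
With n = 276: PMT = 200,000 / ([((1+r)^n − 1)/r]) = ¥431

¥431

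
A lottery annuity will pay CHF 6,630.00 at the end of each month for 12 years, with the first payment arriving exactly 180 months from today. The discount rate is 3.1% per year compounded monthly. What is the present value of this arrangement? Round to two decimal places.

CHF 501,845.25

Ordinary annuity of 144 payments, first payment at period 180.
Periodic rate r = 0.031/12 per month; n is counted in months.
The ordinary-annuity PV formula values the stream one period before the first payment (period 179); discount that back 179 periods:
PV₀ = 6,630 × [1 − (1+r)^−144] / r × (1+r)^−179 = CHF 501,845.25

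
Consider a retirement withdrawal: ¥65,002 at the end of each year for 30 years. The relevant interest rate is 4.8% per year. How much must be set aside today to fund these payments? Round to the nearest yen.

¥1,022,431

This is an ordinary annuity: 30 payments of ¥65,002 at the end of each year.
Periodic rate r = 0.048 per year.
PV = PMT × [(1 − (1+r)^−n)/r] = 65,002 × [1 − (1+r)^−30] / r = ¥1,022,431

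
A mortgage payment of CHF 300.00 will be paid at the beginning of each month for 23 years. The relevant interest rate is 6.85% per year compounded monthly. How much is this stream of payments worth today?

CHF 41,869.78

This is an annuity due: 276 payments of CHF 300.00 at the beginning of each month.
Periodic rate r = 0.0685/12 per month; n is counted in months.
PV = PMT × [(1 − (1+r)^−n)/r] × (1+r) = 300 × [1 − (1+r)^−276] / r × (1+r) = CHF 41,869.78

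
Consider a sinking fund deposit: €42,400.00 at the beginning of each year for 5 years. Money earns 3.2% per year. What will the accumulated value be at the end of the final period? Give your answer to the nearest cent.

€233,241.46

This is an annuity due: 5 deposits of €42,400.00 at the beginning of each year.
Periodic rate r = 0.032 per year.
FV = PMT × [((1+r)^n − 1)/r] × (1+r) = 42,400 × [(1+r)^5 − 1] / r × (1+r) = €233,241.46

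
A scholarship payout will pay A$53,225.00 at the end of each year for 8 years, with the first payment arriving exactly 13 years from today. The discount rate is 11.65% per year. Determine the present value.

A$71,333.06

Ordinary annuity of 8 payments, first payment at period 13.
Periodic rate r = 0.1165 per year.
The ordinary-annuity PV formula values the stream one period before the first payment (period 12); discount that back 12 periods:
PV₀ = 53,225 × [1 − (1+r)^−8] / r × (1+r)^−12 = A$71,333.06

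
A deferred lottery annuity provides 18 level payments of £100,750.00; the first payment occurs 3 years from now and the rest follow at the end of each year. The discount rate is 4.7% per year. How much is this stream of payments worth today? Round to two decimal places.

Ordinary annuity of 18 payments, first payment at period 3.
Periodic rate r = 0.047 per year.
The ordinary-annuity PV formula values the stream one period before the first payment (period 2); discount that back 2 periods:
PV₀ = 100,750 × [1 − (1+r)^−18] / r × (1+r)^−2 = £1,099,994.76

£1,099,994.76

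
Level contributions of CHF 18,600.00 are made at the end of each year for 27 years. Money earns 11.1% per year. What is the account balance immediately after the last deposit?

This is an ordinary annuity: 27 deposits of CHF 18,600.00 at the end of each year.
Periodic rate r = 0.111 per year.
FV = PMT × [((1+r)^n − 1)/r] = 18,600 × [(1+r)^27 − 1] / r = CHF 2,706,318.57

CHF 2,706,318.57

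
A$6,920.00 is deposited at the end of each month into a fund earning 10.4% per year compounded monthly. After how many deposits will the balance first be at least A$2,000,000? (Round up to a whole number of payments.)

Periodic rate r = 0.104/12 per month; n is counted in months.
Ordinary annuity FV: 2,000,000 = 6,920 × [((1+r)^n − 1)/r].
(1+r)^n = 1 + 2,000,000 × r / 6,920, so n = ln(1 + 2,000,000·r/6,920) / ln(1+r) = 145.33.
Round up to a whole number of payments: n = 146.

146 payments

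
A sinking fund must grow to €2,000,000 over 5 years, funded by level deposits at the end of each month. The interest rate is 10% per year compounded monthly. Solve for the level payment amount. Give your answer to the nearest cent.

Level ordinary annuity; solve FV = PMT × [((1+r)^n − 1)/r] for PMT.
Periodic rate r = 0.1/12 per month; n is counted in months.
With n = 60: PMT = 2,000,000 / ([((1+r)^n − 1)/r]) = €25,827.42

€25,827.42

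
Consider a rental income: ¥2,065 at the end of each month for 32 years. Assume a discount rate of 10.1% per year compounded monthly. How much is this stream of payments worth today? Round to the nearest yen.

This is an ordinary annuity: 384 payments of ¥2,065 at the end of each month.
Periodic rate r = 0.101/12 per month; n is counted in months.
PV = PMT × [(1 − (1+r)^−n)/r] = 2,065 × [1 − (1+r)^−384] / r = ¥235,529

¥235,529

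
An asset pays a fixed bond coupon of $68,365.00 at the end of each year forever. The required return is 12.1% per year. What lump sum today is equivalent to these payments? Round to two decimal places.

$565,000.00

Periodic rate r = 0.121 per year.
Level perpetuity: PV = PMT / r = 68,365 / (0.121) = $565,000.00.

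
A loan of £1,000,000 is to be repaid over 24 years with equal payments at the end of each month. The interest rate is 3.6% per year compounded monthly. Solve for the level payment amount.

£5,190.48

Level ordinary annuity; solve PV = PMT × [(1 − (1+r)^−n)/r] for PMT.
Periodic rate r = 0.036/12 per month; n is counted in months.
With n = 288: PMT = 1,000,000 / ([(1 − (1+r)^−n)/r]) = £5,190.48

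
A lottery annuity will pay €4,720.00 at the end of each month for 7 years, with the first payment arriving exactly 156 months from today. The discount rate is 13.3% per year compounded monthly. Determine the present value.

€46,579.98

Ordinary annuity of 84 payments, first payment at period 156.
Periodic rate r = 0.133/12 per month; n is counted in months.
The ordinary-annuity PV formula values the stream one period before the first payment (period 155); discount that back 155 periods:
PV₀ = 4,720 × [1 − (1+r)^−84] / r × (1+r)^−155 = €46,579.98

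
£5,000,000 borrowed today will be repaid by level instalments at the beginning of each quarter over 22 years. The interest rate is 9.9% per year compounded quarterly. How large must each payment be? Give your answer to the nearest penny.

£136,655.79

Level annuity due; solve PV = PMT × [(1 − (1+r)^−n)/r] × (1+r) for PMT.
Periodic rate r = 0.099/4 per quarter; n is counted in quarters.
With n = 88: PMT = 5,000,000 / ([(1 − (1+r)^−n)/r] × (1+r)) = £136,655.79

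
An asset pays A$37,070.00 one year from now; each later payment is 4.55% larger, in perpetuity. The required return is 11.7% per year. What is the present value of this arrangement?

Periodic rate r = 0.117 per year.
Growing perpetuity (Gordon): PV = PMT₁ / (r − g) = 37,070 / (r − 0.0455) = A$518,461.54.

A$518,461.54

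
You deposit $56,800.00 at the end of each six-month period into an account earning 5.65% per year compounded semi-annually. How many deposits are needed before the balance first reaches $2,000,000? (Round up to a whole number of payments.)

25 payments

Periodic rate r = 0.0565/2 per half-year; n is counted in half-years.
Ordinary annuity FV: 2,000,000 = 56,800 × [((1+r)^n − 1)/r].
(1+r)^n = 1 + 2,000,000 × r / 56,800, so n = ln(1 + 2,000,000·r/56,800) / ln(1+r) = 24.79.
Round up to a whole number of payments: n = 25.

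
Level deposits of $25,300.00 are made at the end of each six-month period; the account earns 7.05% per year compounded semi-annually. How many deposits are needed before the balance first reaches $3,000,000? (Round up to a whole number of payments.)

Periodic rate r = 0.0705/2 per half-year; n is counted in half-years.
Ordinary annuity FV: 3,000,000 = 25,300 × [((1+r)^n − 1)/r].
(1+r)^n = 1 + 3,000,000 × r / 25,300, so n = ln(1 + 3,000,000·r/25,300) / ln(1+r) = 47.48.
Round up to a whole number of payments: n = 48.

48 payments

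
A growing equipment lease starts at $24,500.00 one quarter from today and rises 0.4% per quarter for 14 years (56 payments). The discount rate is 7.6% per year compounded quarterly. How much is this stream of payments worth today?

Periodic rate r = 0.076/4 per quarter; n is counted in quarters.
Growing ordinary annuity: PV = PMT₁ × [1 − ((1+g)/(1+r))^n] / (r − g) = 24,500 × [1 − ((1+0.004)/(1+r))^56] / (r − 0.004) = $921,450.63.

$921,450.63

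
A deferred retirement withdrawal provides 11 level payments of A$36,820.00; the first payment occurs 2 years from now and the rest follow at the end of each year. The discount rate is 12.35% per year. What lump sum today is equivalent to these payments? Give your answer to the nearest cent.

Ordinary annuity of 11 payments, first payment at period 2.
Periodic rate r = 0.1235 per year.
The ordinary-annuity PV formula values the stream one period before the first payment (period 1); discount that back 1 periods:
PV₀ = 36,820 × [1 − (1+r)^−11] / r × (1+r)^−1 = A$191,652.78

A$191,652.78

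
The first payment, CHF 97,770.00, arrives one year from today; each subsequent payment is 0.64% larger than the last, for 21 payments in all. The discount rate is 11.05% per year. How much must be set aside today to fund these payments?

CHF 820,329.65

Periodic rate r = 0.1105 per year.
Growing ordinary annuity: PV = PMT₁ × [1 − ((1+g)/(1+r))^n] / (r − g) = 97,770 × [1 − ((1+0.0064)/(1+r))^21] / (r − 0.0064) = CHF 820,329.65.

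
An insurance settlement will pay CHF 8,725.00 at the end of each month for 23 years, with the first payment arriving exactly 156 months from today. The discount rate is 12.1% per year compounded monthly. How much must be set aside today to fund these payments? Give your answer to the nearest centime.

Ordinary annuity of 276 payments, first payment at period 156.
Periodic rate r = 0.121/12 per month; n is counted in months.
The ordinary-annuity PV formula values the stream one period before the first payment (period 155); discount that back 155 periods:
PV₀ = 8,725 × [1 − (1+r)^−276] / r × (1+r)^−155 = CHF 171,262.98

CHF 171,262.98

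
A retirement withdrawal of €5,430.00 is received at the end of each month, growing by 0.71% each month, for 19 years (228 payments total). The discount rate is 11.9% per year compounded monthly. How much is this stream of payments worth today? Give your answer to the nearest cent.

€908,014.74

Periodic rate r = 0.119/12 per month; n is counted in months.
Growing ordinary annuity: PV = PMT₁ × [1 − ((1+g)/(1+r))^n] / (r − g) = 5,430 × [1 − ((1+0.0071)/(1+r))^228] / (r − 0.0071) = €908,014.74.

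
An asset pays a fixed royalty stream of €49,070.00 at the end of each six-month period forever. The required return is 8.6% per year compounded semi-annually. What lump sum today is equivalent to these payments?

Periodic rate r = 0.086/2 per half-year.
Level perpetuity: PV = PMT / r = 49,070 / (0.086/2) = €1,141,162.79.

€1,141,162.79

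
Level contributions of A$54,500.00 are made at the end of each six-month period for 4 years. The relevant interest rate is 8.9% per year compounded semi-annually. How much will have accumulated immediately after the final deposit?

This is an ordinary annuity: 8 deposits of A$54,500.00 at the end of each six-month period.
Periodic rate r = 0.089/2 per half-year; n is counted in half-years.
FV = PMT × [((1+r)^n − 1)/r] = 54,500 × [(1+r)^8 − 1] / r = A$510,299.14

A$510,299.14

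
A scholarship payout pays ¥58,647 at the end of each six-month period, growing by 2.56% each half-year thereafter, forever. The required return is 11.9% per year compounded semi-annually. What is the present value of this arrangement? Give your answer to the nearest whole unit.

¥1,730,000

Periodic rate r = 0.119/2 per half-year.
Growing perpetuity (Gordon): PV = PMT₁ / (r − g) = 58,647 / (r − 0.0256) = ¥1,730,000.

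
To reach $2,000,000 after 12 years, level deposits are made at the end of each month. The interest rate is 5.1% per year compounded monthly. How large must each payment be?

Level ordinary annuity; solve FV = PMT × [((1+r)^n − 1)/r] for PMT.
Periodic rate r = 0.051/12 per month; n is counted in months.
With n = 144: PMT = 2,000,000 / ([((1+r)^n − 1)/r]) = $10,098.30

$10,098.30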